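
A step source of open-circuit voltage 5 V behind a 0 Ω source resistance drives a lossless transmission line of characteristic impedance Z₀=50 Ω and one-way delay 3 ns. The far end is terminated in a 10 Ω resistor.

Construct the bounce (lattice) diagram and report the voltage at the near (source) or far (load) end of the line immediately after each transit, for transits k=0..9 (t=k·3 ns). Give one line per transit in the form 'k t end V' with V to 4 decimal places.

0 0 source 5.0000
1 3 load 1.6667
2 6 source 5.0000
3 9 load 2.7778
4 12 source 5.0000
5 15 load 3.5185
6 18 source 5.0000
7 21 load 4.0123
8 24 source 5.0000
9 27 load 4.3416

Γ_L=-0.666667, Γ_S=-1.000000; launch V₁=5·50/50=5.000000
k=0 src: V=5.0000
k=1 load: inc=5.000000, refl=5.000000·-0.666667=-3.3333; V=0.000000+5.000000+-3.333333=1.6667
k=2 src: inc=-3.333333, refl=-3.333333·-1.000000=3.3333; V=5.000000+-3.333333+3.333333=5.0000
k=3 load: inc=3.333333, refl=3.333333·-0.666667=-2.2222; V=1.666667+3.333333+-2.222222=2.7778
k=4 src: inc=-2.222222, refl=-2.222222·-1.000000=2.2222; V=5.000000+-2.222222+2.222222=5.0000
k=5 load: inc=2.222222, refl=2.222222·-0.666667=-1.4815; V=2.777778+2.222222+-1.481481=3.5185
k=6 src: inc=-1.481481, refl=-1.481481·-1.000000=1.4815; V=5.000000+-1.481481+1.481481=5.0000
k=7 load: inc=1.481481, refl=1.481481·-0.666667=-0.9877; V=3.518519+1.481481+-0.987654=4.0123
k=8 src: inc=-0.987654, refl=-0.987654·-1.000000=0.9877; V=5.000000+-0.987654+0.987654=5.0000
k=9 load: inc=0.987654, refl=0.987654·-0.666667=-0.6584; V=4.012346+0.987654+-0.658436=4.3416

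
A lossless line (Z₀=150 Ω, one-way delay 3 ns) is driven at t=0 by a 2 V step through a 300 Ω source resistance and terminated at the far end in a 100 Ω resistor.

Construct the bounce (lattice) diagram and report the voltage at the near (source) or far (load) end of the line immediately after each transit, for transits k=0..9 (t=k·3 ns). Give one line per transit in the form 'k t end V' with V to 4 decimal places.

Γ_L=-0.200000, Γ_S=0.333333; launch V₁=2·150/450=0.666667
k=0 src: V=0.6667
k=1 load: inc=0.666667, refl=0.666667·-0.200000=-0.1333; V=0.000000+0.666667+-0.133333=0.5333
k=2 src: inc=-0.133333, refl=-0.133333·0.333333=-0.0444; V=0.666667+-0.133333+-0.044444=0.4889
k=3 load: inc=-0.044444, refl=-0.044444·-0.200000=0.0089; V=0.533333+-0.044444+0.008889=0.4978
k=4 src: inc=0.008889, refl=0.008889·0.333333=0.0030; V=0.488889+0.008889+0.002963=0.5007
k=5 load: inc=0.002963, refl=0.002963·-0.200000=-0.0006; V=0.497778+0.002963+-0.000593=0.5001
k=6 src: inc=-0.000593, refl=-0.000593·0.333333=-0.0002; V=0.500741+-0.000593+-0.000198=0.5000
k=7 load: inc=-0.000198, refl=-0.000198·-0.200000=0.0000; V=0.500148+-0.000198+0.000040=0.5000
k=8 src: inc=0.000040, refl=0.000040·0.333333=0.0000; V=0.499951+0.000040+0.000013=0.5000
k=9 load: inc=0.000013, refl=0.000013·-0.200000=-0.0000; V=0.499990+0.000013+-0.000003=0.5000

0 0 source 0.6667
1 3 load 0.5333
2 6 source 0.4889
3 9 load 0.4978
4 12 source 0.5007
5 15 load 0.5001
6 18 source 0.5000
7 21 load 0.5000
8 24 source 0.5000
9 27 load 0.5000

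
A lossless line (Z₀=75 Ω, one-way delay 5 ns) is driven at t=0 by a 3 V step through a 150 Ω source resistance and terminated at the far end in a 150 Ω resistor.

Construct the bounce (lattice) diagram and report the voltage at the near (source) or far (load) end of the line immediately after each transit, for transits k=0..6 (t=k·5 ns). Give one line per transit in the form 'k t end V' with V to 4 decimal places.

Γ_L=0.333333, Γ_S=0.333333; launch V₁=3·75/225=1.000000
k=0 src: V=1.0000
k=1 load: inc=1.000000, refl=1.000000·0.333333=0.3333; V=0.000000+1.000000+0.333333=1.3333
k=2 src: inc=0.333333, refl=0.333333·0.333333=0.1111; V=1.000000+0.333333+0.111111=1.4444
k=3 load: inc=0.111111, refl=0.111111·0.333333=0.0370; V=1.333333+0.111111+0.037037=1.4815
k=4 src: inc=0.037037, refl=0.037037·0.333333=0.0123; V=1.444444+0.037037+0.012346=1.4938
k=5 load: inc=0.012346, refl=0.012346·0.333333=0.0041; V=1.481481+0.012346+0.004115=1.4979
k=6 src: inc=0.004115, refl=0.004115·0.333333=0.0014; V=1.493827+0.004115+0.001372=1.4993

0 0 source 1.0000
1 5 load 1.3333
2 10 source 1.4444
3 15 load 1.4815
4 20 source 1.4938
5 25 load 1.4979
6 30 source 1.4993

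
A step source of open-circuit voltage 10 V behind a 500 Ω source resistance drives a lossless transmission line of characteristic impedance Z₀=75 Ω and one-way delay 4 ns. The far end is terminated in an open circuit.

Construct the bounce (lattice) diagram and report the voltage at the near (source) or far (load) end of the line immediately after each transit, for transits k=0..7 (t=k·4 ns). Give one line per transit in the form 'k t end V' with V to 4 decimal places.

Γ_L=1.000000, Γ_S=0.739130; launch V₁=10·75/575=1.304348
k=0 src: V=1.3043
k=1 load: inc=1.304348, refl=1.304348·1.000000=1.3043; V=0.000000+1.304348+1.304348=2.6087
k=2 src: inc=1.304348, refl=1.304348·0.739130=0.9641; V=1.304348+1.304348+0.964083=3.5728
k=3 load: inc=0.964083, refl=0.964083·1.000000=0.9641; V=2.608696+0.964083+0.964083=4.5369
k=4 src: inc=0.964083, refl=0.964083·0.739130=0.7126; V=3.572779+0.964083+0.712583=5.2494
k=5 load: inc=0.712583, refl=0.712583·1.000000=0.7126; V=4.536862+0.712583+0.712583=5.9620
k=6 src: inc=0.712583, refl=0.712583·0.739130=0.5267; V=5.249445+0.712583+0.526692=6.4887
k=7 load: inc=0.526692, refl=0.526692·1.000000=0.5267; V=5.962028+0.526692+0.526692=7.0154

0 0 source 1.3043
1 4 load 2.6087
2 8 source 3.5728
3 12 load 4.5369
4 16 source 5.2494
5 20 load 5.9620
6 24 source 6.4887
7 28 load 7.0154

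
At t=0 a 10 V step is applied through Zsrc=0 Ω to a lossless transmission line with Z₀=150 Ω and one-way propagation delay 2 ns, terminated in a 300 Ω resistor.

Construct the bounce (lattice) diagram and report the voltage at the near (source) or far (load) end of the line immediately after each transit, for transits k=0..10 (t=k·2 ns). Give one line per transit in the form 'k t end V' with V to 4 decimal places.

Γ_L=0.333333, Γ_S=-1.000000; launch V₁=10·150/150=10.000000
k=0 src: V=10.0000
k=1 load: inc=10.000000, refl=10.000000·0.333333=3.3333; V=0.000000+10.000000+3.333333=13.3333
k=2 src: inc=3.333333, refl=3.333333·-1.000000=-3.3333; V=10.000000+3.333333+-3.333333=10.0000
k=3 load: inc=-3.333333, refl=-3.333333·0.333333=-1.1111; V=13.333333+-3.333333+-1.111111=8.8889
k=4 src: inc=-1.111111, refl=-1.111111·-1.000000=1.1111; V=10.000000+-1.111111+1.111111=10.0000
k=5 load: inc=1.111111, refl=1.111111·0.333333=0.3704; V=8.888889+1.111111+0.370370=10.3704
k=6 src: inc=0.370370, refl=0.370370·-1.000000=-0.3704; V=10.000000+0.370370+-0.370370=10.0000
k=7 load: inc=-0.370370, refl=-0.370370·0.333333=-0.1235; V=10.370370+-0.370370+-0.123457=9.8765
k=8 src: inc=-0.123457, refl=-0.123457·-1.000000=0.1235; V=10.000000+-0.123457+0.123457=10.0000
k=9 load: inc=0.123457, refl=0.123457·0.333333=0.0412; V=9.876543+0.123457+0.041152=10.0412
k=10 src: inc=0.041152, refl=0.041152·-1.000000=-0.0412; V=10.000000+0.041152+-0.041152=10.0000

0 0 source 10.0000
1 2 load 13.3333
2 4 source 10.0000
3 6 load 8.8889
4 8 source 10.0000
5 10 load 10.3704
6 12 source 10.0000
7 14 load 9.8765
8 16 source 10.0000
9 18 load 10.0412
10 20 source 10.0000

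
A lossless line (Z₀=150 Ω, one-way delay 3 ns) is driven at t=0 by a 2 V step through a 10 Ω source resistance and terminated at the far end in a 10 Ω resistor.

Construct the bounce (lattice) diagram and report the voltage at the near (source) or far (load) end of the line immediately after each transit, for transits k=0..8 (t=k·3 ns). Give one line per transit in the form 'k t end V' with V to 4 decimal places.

0 0 source 1.8750
1 3 load 0.2344
2 6 source 1.6699
3 9 load 0.4138
4 12 source 1.5129
5 15 load 0.5512
6 18 source 1.3927
7 21 load 0.6564
8 24 source 1.3007

Γ_L=-0.875000, Γ_S=-0.875000; launch V₁=2·150/160=1.875000
k=0 src: V=1.8750
k=1 load: inc=1.875000, refl=1.875000·-0.875000=-1.6406; V=0.000000+1.875000+-1.640625=0.2344
k=2 src: inc=-1.640625, refl=-1.640625·-0.875000=1.4355; V=1.875000+-1.640625+1.435547=1.6699
k=3 load: inc=1.435547, refl=1.435547·-0.875000=-1.2561; V=0.234375+1.435547+-1.256104=0.4138
k=4 src: inc=-1.256104, refl=-1.256104·-0.875000=1.0991; V=1.669922+-1.256104+1.099091=1.5129
k=5 load: inc=1.099091, refl=1.099091·-0.875000=-0.9617; V=0.413818+1.099091+-0.961704=0.5512
k=6 src: inc=-0.961704, refl=-0.961704·-0.875000=0.8415; V=1.512909+-0.961704+0.841491=1.3927
k=7 load: inc=0.841491, refl=0.841491·-0.875000=-0.7363; V=0.551205+0.841491+-0.736305=0.6564
k=8 src: inc=-0.736305, refl=-0.736305·-0.875000=0.6443; V=1.392696+-0.736305+0.644267=1.3007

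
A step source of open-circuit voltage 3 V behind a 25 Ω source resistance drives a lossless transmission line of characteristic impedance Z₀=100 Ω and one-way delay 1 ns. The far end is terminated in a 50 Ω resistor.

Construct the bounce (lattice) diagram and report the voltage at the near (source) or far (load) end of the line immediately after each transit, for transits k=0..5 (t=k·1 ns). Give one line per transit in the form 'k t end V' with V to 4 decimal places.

0 0 source 2.4000
1 1 load 1.6000
2 2 source 2.0800
3 3 load 1.9200
4 4 source 2.0160
5 5 load 1.9840

Γ_L=-0.333333, Γ_S=-0.600000; launch V₁=3·100/125=2.400000
k=0 src: V=2.4000
k=1 load: inc=2.400000, refl=2.400000·-0.333333=-0.8000; V=0.000000+2.400000+-0.800000=1.6000
k=2 src: inc=-0.800000, refl=-0.800000·-0.600000=0.4800; V=2.400000+-0.800000+0.480000=2.0800
k=3 load: inc=0.480000, refl=0.480000·-0.333333=-0.1600; V=1.600000+0.480000+-0.160000=1.9200
k=4 src: inc=-0.160000, refl=-0.160000·-0.600000=0.0960; V=2.080000+-0.160000+0.096000=2.0160
k=5 load: inc=0.096000, refl=0.096000·-0.333333=-0.0320; V=1.920000+0.096000+-0.032000=1.9840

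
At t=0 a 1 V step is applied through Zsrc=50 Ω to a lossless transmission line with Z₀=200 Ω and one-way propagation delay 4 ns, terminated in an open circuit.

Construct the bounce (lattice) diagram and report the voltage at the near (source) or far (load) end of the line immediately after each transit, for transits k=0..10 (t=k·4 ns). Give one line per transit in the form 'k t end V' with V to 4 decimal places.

Γ_L=1.000000, Γ_S=-0.600000; launch V₁=1·200/250=0.800000
k=0 src: V=0.8000
k=1 load: inc=0.800000, refl=0.800000·1.000000=0.8000; V=0.000000+0.800000+0.800000=1.6000
k=2 src: inc=0.800000, refl=0.800000·-0.600000=-0.4800; V=0.800000+0.800000+-0.480000=1.1200
k=3 load: inc=-0.480000, refl=-0.480000·1.000000=-0.4800; V=1.600000+-0.480000+-0.480000=0.6400
k=4 src: inc=-0.480000, refl=-0.480000·-0.600000=0.2880; V=1.120000+-0.480000+0.288000=0.9280
k=5 load: inc=0.288000, refl=0.288000·1.000000=0.2880; V=0.640000+0.288000+0.288000=1.2160
k=6 src: inc=0.288000, refl=0.288000·-0.600000=-0.1728; V=0.928000+0.288000+-0.172800=1.0432
k=7 load: inc=-0.172800, refl=-0.172800·1.000000=-0.1728; V=1.216000+-0.172800+-0.172800=0.8704
k=8 src: inc=-0.172800, refl=-0.172800·-0.600000=0.1037; V=1.043200+-0.172800+0.103680=0.9741
k=9 load: inc=0.103680, refl=0.103680·1.000000=0.1037; V=0.870400+0.103680+0.103680=1.0778
k=10 src: inc=0.103680, refl=0.103680·-0.600000=-0.0622; V=0.974080+0.103680+-0.062208=1.0156

0 0 source 0.8000
1 4 load 1.6000
2 8 source 1.1200
3 12 load 0.6400
4 16 source 0.9280
5 20 load 1.2160
6 24 source 1.0432
7 28 load 0.8704
8 32 source 0.9741
9 36 load 1.0778
10 40 source 1.0156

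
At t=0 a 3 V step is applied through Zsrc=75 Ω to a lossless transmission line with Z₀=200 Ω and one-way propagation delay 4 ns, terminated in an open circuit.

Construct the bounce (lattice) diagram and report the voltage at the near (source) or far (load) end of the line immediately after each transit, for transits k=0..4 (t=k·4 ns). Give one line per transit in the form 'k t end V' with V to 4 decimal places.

Γ_L=1.000000, Γ_S=-0.454545; launch V₁=3·200/275=2.181818
k=0 src: V=2.1818
k=1 load: inc=2.181818, refl=2.181818·1.000000=2.1818; V=0.000000+2.181818+2.181818=4.3636
k=2 src: inc=2.181818, refl=2.181818·-0.454545=-0.9917; V=2.181818+2.181818+-0.991736=3.3719
k=3 load: inc=-0.991736, refl=-0.991736·1.000000=-0.9917; V=4.363636+-0.991736+-0.991736=2.3802
k=4 src: inc=-0.991736, refl=-0.991736·-0.454545=0.4508; V=3.371901+-0.991736+0.450789=2.8310

0 0 source 2.1818
1 4 load 4.3636
2 8 source 3.3719
3 12 load 2.3802
4 16 source 2.8310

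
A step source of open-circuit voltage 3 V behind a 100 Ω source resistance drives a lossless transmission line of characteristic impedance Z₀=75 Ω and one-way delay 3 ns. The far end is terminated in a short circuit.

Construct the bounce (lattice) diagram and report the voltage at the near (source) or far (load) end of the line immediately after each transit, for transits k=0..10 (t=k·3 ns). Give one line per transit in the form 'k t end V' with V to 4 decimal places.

Γ_L=-1.000000, Γ_S=0.142857; launch V₁=3·75/175=1.285714
k=0 src: V=1.2857
k=1 load: inc=1.285714, refl=1.285714·-1.000000=-1.2857; V=0.000000+1.285714+-1.285714=0.0000
k=2 src: inc=-1.285714, refl=-1.285714·0.142857=-0.1837; V=1.285714+-1.285714+-0.183673=-0.1837
k=3 load: inc=-0.183673, refl=-0.183673·-1.000000=0.1837; V=0.000000+-0.183673+0.183673=0.0000
k=4 src: inc=0.183673, refl=0.183673·0.142857=0.0262; V=-0.183673+0.183673+0.026239=0.0262
k=5 load: inc=0.026239, refl=0.026239·-1.000000=-0.0262; V=0.000000+0.026239+-0.026239=0.0000
k=6 src: inc=-0.026239, refl=-0.026239·0.142857=-0.0037; V=0.026239+-0.026239+-0.003748=-0.0037
k=7 load: inc=-0.003748, refl=-0.003748·-1.000000=0.0037; V=0.000000+-0.003748+0.003748=0.0000
k=8 src: inc=0.003748, refl=0.003748·0.142857=0.0005; V=-0.003748+0.003748+0.000535=0.0005
k=9 load: inc=0.000535, refl=0.000535·-1.000000=-0.0005; V=0.000000+0.000535+-0.000535=0.0000
k=10 src: inc=-0.000535, refl=-0.000535·0.142857=-0.0001; V=0.000535+-0.000535+-0.000076=-0.0001

0 0 source 1.2857
1 3 load 0.0000
2 6 source -0.1837
3 9 load 0.0000
4 12 source 0.0262
5 15 load 0.0000
6 18 source -0.0037
7 21 load 0.0000
8 24 source 0.0005
9 27 load 0.0000
10 30 source -0.0001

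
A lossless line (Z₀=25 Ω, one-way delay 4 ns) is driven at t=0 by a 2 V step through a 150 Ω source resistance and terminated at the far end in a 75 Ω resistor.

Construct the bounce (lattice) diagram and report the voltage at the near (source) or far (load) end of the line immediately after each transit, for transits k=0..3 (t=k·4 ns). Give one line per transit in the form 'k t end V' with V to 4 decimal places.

Γ_L=0.500000, Γ_S=0.714286; launch V₁=2·25/175=0.285714
k=0 src: V=0.2857
k=1 load: inc=0.285714, refl=0.285714·0.500000=0.1429; V=0.000000+0.285714+0.142857=0.4286
k=2 src: inc=0.142857, refl=0.142857·0.714286=0.1020; V=0.285714+0.142857+0.102041=0.5306
k=3 load: inc=0.102041, refl=0.102041·0.500000=0.0510; V=0.428571+0.102041+0.051020=0.5816

0 0 source 0.2857
1 4 load 0.4286
2 8 source 0.5306
3 12 load 0.5816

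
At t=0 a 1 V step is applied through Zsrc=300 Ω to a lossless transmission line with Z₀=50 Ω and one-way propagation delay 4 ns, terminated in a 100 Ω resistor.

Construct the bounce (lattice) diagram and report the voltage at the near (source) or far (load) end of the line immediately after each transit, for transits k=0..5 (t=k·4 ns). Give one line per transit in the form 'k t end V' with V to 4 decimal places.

0 0 source 0.1429
1 4 load 0.1905
2 8 source 0.2245
3 12 load 0.2358
4 16 source 0.2439
5 20 load 0.2466

Γ_L=0.333333, Γ_S=0.714286; launch V₁=1·50/350=0.142857
k=0 src: V=0.1429
k=1 load: inc=0.142857, refl=0.142857·0.333333=0.0476; V=0.000000+0.142857+0.047619=0.1905
k=2 src: inc=0.047619, refl=0.047619·0.714286=0.0340; V=0.142857+0.047619+0.034014=0.2245
k=3 load: inc=0.034014, refl=0.034014·0.333333=0.0113; V=0.190476+0.034014+0.011338=0.2358
k=4 src: inc=0.011338, refl=0.011338·0.714286=0.0081; V=0.224490+0.011338+0.008098=0.2439
k=5 load: inc=0.008098, refl=0.008098·0.333333=0.0027; V=0.235828+0.008098+0.002699=0.2466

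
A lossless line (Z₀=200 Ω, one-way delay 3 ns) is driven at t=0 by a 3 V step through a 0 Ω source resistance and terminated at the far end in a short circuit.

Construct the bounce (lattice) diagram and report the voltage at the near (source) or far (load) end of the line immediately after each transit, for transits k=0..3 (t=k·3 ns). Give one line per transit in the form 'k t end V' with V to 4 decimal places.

0 0 source 3.0000
1 3 load 0.0000
2 6 source 3.0000
3 9 load 0.0000

Γ_L=-1.000000, Γ_S=-1.000000; launch V₁=3·200/200=3.000000
k=0 src: V=3.0000
k=1 load: inc=3.000000, refl=3.000000·-1.000000=-3.0000; V=0.000000+3.000000+-3.000000=0.0000
k=2 src: inc=-3.000000, refl=-3.000000·-1.000000=3.0000; V=3.000000+-3.000000+3.000000=3.0000
k=3 load: inc=3.000000, refl=3.000000·-1.000000=-3.0000; V=0.000000+3.000000+-3.000000=0.0000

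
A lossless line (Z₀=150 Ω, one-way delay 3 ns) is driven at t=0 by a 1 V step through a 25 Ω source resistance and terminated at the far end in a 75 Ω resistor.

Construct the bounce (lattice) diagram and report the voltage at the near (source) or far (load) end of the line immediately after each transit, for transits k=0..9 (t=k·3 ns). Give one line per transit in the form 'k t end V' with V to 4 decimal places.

0 0 source 0.8571
1 3 load 0.5714
2 6 source 0.7755
3 9 load 0.7075
4 12 source 0.7561
5 15 load 0.7399
6 18 source 0.7514
7 21 load 0.7476
8 24 source 0.7503
9 27 load 0.7494

Γ_L=-0.333333, Γ_S=-0.714286; launch V₁=1·150/175=0.857143
k=0 src: V=0.8571
k=1 load: inc=0.857143, refl=0.857143·-0.333333=-0.2857; V=0.000000+0.857143+-0.285714=0.5714
k=2 src: inc=-0.285714, refl=-0.285714·-0.714286=0.2041; V=0.857143+-0.285714+0.204082=0.7755
k=3 load: inc=0.204082, refl=0.204082·-0.333333=-0.0680; V=0.571429+0.204082+-0.068027=0.7075
k=4 src: inc=-0.068027, refl=-0.068027·-0.714286=0.0486; V=0.775510+-0.068027+0.048591=0.7561
k=5 load: inc=0.048591, refl=0.048591·-0.333333=-0.0162; V=0.707483+0.048591+-0.016197=0.7399
k=6 src: inc=-0.016197, refl=-0.016197·-0.714286=0.0116; V=0.756074+-0.016197+0.011569=0.7514
k=7 load: inc=0.011569, refl=0.011569·-0.333333=-0.0039; V=0.739877+0.011569+-0.003856=0.7476
k=8 src: inc=-0.003856, refl=-0.003856·-0.714286=0.0028; V=0.751446+-0.003856+0.002755=0.7503
k=9 load: inc=0.002755, refl=0.002755·-0.333333=-0.0009; V=0.747590+0.002755+-0.000918=0.7494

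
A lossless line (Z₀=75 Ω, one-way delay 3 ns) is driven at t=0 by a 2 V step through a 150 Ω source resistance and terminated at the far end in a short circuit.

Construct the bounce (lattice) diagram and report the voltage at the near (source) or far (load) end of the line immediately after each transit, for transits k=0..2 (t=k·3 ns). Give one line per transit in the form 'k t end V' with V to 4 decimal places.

0 0 source 0.6667
1 3 load 0.0000
2 6 source -0.2222

Γ_L=-1.000000, Γ_S=0.333333; launch V₁=2·75/225=0.666667
k=0 src: V=0.6667
k=1 load: inc=0.666667, refl=0.666667·-1.000000=-0.6667; V=0.000000+0.666667+-0.666667=0.0000
k=2 src: inc=-0.666667, refl=-0.666667·0.333333=-0.2222; V=0.666667+-0.666667+-0.222222=-0.2222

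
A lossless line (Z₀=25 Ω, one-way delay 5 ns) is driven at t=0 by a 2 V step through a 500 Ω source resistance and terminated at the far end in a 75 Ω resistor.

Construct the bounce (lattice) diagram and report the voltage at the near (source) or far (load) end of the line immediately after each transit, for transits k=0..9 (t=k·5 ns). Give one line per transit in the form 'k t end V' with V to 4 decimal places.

Γ_L=0.500000, Γ_S=0.904762; launch V₁=2·25/525=0.095238
k=0 src: V=0.0952
k=1 load: inc=0.095238, refl=0.095238·0.500000=0.0476; V=0.000000+0.095238+0.047619=0.1429
k=2 src: inc=0.047619, refl=0.047619·0.904762=0.0431; V=0.095238+0.047619+0.043084=0.1859
k=3 load: inc=0.043084, refl=0.043084·0.500000=0.0215; V=0.142857+0.043084+0.021542=0.2075
k=4 src: inc=0.021542, refl=0.021542·0.904762=0.0195; V=0.185941+0.021542+0.019490=0.2270
k=5 load: inc=0.019490, refl=0.019490·0.500000=0.0097; V=0.207483+0.019490+0.009745=0.2367
k=6 src: inc=0.009745, refl=0.009745·0.904762=0.0088; V=0.226973+0.009745+0.008817=0.2455
k=7 load: inc=0.008817, refl=0.008817·0.500000=0.0044; V=0.236718+0.008817+0.004409=0.2499
k=8 src: inc=0.004409, refl=0.004409·0.904762=0.0040; V=0.245536+0.004409+0.003989=0.2539
k=9 load: inc=0.003989, refl=0.003989·0.500000=0.0020; V=0.249944+0.003989+0.001994=0.2559

0 0 source 0.0952
1 5 load 0.1429
2 10 source 0.1859
3 15 load 0.2075
4 20 source 0.2270
5 25 load 0.2367
6 30 source 0.2455
7 35 load 0.2499
8 40 source 0.2539
9 45 load 0.2559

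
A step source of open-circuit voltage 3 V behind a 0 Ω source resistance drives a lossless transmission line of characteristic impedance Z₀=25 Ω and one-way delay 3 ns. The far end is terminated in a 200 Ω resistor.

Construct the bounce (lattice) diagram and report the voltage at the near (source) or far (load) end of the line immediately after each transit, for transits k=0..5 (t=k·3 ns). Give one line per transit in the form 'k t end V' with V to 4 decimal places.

0 0 source 3.0000
1 3 load 5.3333
2 6 source 3.0000
3 9 load 1.1852
4 12 source 3.0000
5 15 load 4.4115

Γ_L=0.777778, Γ_S=-1.000000; launch V₁=3·25/25=3.000000
k=0 src: V=3.0000
k=1 load: inc=3.000000, refl=3.000000·0.777778=2.3333; V=0.000000+3.000000+2.333333=5.3333
k=2 src: inc=2.333333, refl=2.333333·-1.000000=-2.3333; V=3.000000+2.333333+-2.333333=3.0000
k=3 load: inc=-2.333333, refl=-2.333333·0.777778=-1.8148; V=5.333333+-2.333333+-1.814815=1.1852
k=4 src: inc=-1.814815, refl=-1.814815·-1.000000=1.8148; V=3.000000+-1.814815+1.814815=3.0000
k=5 load: inc=1.814815, refl=1.814815·0.777778=1.4115; V=1.185185+1.814815+1.411523=4.4115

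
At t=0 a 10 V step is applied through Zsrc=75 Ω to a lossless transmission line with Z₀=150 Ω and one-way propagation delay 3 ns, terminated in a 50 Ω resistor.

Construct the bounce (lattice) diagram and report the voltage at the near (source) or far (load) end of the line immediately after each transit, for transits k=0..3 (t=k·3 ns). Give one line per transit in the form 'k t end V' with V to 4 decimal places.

Γ_L=-0.500000, Γ_S=-0.333333; launch V₁=10·150/225=6.666667
k=0 src: V=6.6667
k=1 load: inc=6.666667, refl=6.666667·-0.500000=-3.3333; V=0.000000+6.666667+-3.333333=3.3333
k=2 src: inc=-3.333333, refl=-3.333333·-0.333333=1.1111; V=6.666667+-3.333333+1.111111=4.4444
k=3 load: inc=1.111111, refl=1.111111·-0.500000=-0.5556; V=3.333333+1.111111+-0.555556=3.8889

0 0 source 6.6667
1 3 load 3.3333
2 6 source 4.4444
3 9 load 3.8889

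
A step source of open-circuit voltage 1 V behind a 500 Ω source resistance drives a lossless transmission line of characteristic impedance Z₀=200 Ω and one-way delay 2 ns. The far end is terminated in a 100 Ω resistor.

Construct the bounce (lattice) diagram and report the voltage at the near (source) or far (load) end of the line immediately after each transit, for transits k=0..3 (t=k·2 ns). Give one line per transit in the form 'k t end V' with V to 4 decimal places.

Γ_L=-0.333333, Γ_S=0.428571; launch V₁=1·200/700=0.285714
k=0 src: V=0.2857
k=1 load: inc=0.285714, refl=0.285714·-0.333333=-0.0952; V=0.000000+0.285714+-0.095238=0.1905
k=2 src: inc=-0.095238, refl=-0.095238·0.428571=-0.0408; V=0.285714+-0.095238+-0.040816=0.1497
k=3 load: inc=-0.040816, refl=-0.040816·-0.333333=0.0136; V=0.190476+-0.040816+0.013605=0.1633

0 0 source 0.2857
1 2 load 0.1905
2 4 source 0.1497
3 6 load 0.1633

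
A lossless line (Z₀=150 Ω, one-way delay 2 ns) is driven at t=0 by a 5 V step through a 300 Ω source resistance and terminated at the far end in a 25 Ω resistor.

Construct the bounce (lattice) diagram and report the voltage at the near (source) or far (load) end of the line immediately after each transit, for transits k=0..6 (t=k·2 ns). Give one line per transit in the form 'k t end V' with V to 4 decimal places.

0 0 source 1.6667
1 2 load 0.4762
2 4 source 0.0794
3 6 load 0.3628
4 8 source 0.4573
5 10 load 0.3898
6 12 source 0.3673

Γ_L=-0.714286, Γ_S=0.333333; launch V₁=5·150/450=1.666667
k=0 src: V=1.6667
k=1 load: inc=1.666667, refl=1.666667·-0.714286=-1.1905; V=0.000000+1.666667+-1.190476=0.4762
k=2 src: inc=-1.190476, refl=-1.190476·0.333333=-0.3968; V=1.666667+-1.190476+-0.396825=0.0794
k=3 load: inc=-0.396825, refl=-0.396825·-0.714286=0.2834; V=0.476190+-0.396825+0.283447=0.3628
k=4 src: inc=0.283447, refl=0.283447·0.333333=0.0945; V=0.079365+0.283447+0.094482=0.4573
k=5 load: inc=0.094482, refl=0.094482·-0.714286=-0.0675; V=0.362812+0.094482+-0.067487=0.3898
k=6 src: inc=-0.067487, refl=-0.067487·0.333333=-0.0225; V=0.457294+-0.067487+-0.022496=0.3673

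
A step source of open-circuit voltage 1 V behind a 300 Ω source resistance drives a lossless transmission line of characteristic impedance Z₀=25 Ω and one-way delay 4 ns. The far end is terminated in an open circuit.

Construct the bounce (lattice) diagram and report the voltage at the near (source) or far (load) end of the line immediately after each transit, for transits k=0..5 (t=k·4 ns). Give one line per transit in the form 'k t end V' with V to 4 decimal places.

Γ_L=1.000000, Γ_S=0.846154; launch V₁=1·25/325=0.076923
k=0 src: V=0.0769
k=1 load: inc=0.076923, refl=0.076923·1.000000=0.0769; V=0.000000+0.076923+0.076923=0.1538
k=2 src: inc=0.076923, refl=0.076923·0.846154=0.0651; V=0.076923+0.076923+0.065089=0.2189
k=3 load: inc=0.065089, refl=0.065089·1.000000=0.0651; V=0.153846+0.065089+0.065089=0.2840
k=4 src: inc=0.065089, refl=0.065089·0.846154=0.0551; V=0.218935+0.065089+0.055075=0.3391
k=5 load: inc=0.055075, refl=0.055075·1.000000=0.0551; V=0.284024+0.055075+0.055075=0.3942

0 0 source 0.0769
1 4 load 0.1538
2 8 source 0.2189
3 12 load 0.2840
4 16 source 0.3391
5 20 load 0.3942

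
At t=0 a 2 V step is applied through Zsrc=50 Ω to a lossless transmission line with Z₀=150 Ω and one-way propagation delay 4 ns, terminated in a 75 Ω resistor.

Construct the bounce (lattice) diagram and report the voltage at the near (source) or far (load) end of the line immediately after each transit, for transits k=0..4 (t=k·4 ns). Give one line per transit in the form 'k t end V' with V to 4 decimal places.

0 0 source 1.5000
1 4 load 1.0000
2 8 source 1.2500
3 12 load 1.1667
4 16 source 1.2083

Γ_L=-0.333333, Γ_S=-0.500000; launch V₁=2·150/200=1.500000
k=0 src: V=1.5000
k=1 load: inc=1.500000, refl=1.500000·-0.333333=-0.5000; V=0.000000+1.500000+-0.500000=1.0000
k=2 src: inc=-0.500000, refl=-0.500000·-0.500000=0.2500; V=1.500000+-0.500000+0.250000=1.2500
k=3 load: inc=0.250000, refl=0.250000·-0.333333=-0.0833; V=1.000000+0.250000+-0.083333=1.1667
k=4 src: inc=-0.083333, refl=-0.083333·-0.500000=0.0417; V=1.250000+-0.083333+0.041667=1.2083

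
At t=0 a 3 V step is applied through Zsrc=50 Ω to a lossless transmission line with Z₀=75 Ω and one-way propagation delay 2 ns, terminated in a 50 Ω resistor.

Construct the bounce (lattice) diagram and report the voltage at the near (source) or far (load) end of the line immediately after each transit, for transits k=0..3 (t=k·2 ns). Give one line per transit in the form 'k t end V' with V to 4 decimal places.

Γ_L=-0.200000, Γ_S=-0.200000; launch V₁=3·75/125=1.800000
k=0 src: V=1.8000
k=1 load: inc=1.800000, refl=1.800000·-0.200000=-0.3600; V=0.000000+1.800000+-0.360000=1.4400
k=2 src: inc=-0.360000, refl=-0.360000·-0.200000=0.0720; V=1.800000+-0.360000+0.072000=1.5120
k=3 load: inc=0.072000, refl=0.072000·-0.200000=-0.0144; V=1.440000+0.072000+-0.014400=1.4976

0 0 source 1.8000
1 2 load 1.4400
2 4 source 1.5120
3 6 load 1.4976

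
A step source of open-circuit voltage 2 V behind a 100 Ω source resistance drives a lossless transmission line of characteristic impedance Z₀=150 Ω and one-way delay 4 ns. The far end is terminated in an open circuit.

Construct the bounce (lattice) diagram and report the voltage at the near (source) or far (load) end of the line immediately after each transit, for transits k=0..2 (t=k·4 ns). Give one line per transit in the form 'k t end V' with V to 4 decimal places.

0 0 source 1.2000
1 4 load 2.4000
2 8 source 2.1600

Γ_L=1.000000, Γ_S=-0.200000; launch V₁=2·150/250=1.200000
k=0 src: V=1.2000
k=1 load: inc=1.200000, refl=1.200000·1.000000=1.2000; V=0.000000+1.200000+1.200000=2.4000
k=2 src: inc=1.200000, refl=1.200000·-0.200000=-0.2400; V=1.200000+1.200000+-0.240000=2.1600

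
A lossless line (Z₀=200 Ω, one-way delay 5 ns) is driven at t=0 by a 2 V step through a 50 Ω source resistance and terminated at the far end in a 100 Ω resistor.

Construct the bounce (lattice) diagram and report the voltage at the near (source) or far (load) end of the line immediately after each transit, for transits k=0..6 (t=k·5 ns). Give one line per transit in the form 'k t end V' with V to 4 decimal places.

0 0 source 1.6000
1 5 load 1.0667
2 10 source 1.3867
3 15 load 1.2800
4 20 source 1.3440
5 25 load 1.3227
6 30 source 1.3355

Γ_L=-0.333333, Γ_S=-0.600000; launch V₁=2·200/250=1.600000
k=0 src: V=1.6000
k=1 load: inc=1.600000, refl=1.600000·-0.333333=-0.5333; V=0.000000+1.600000+-0.533333=1.0667
k=2 src: inc=-0.533333, refl=-0.533333·-0.600000=0.3200; V=1.600000+-0.533333+0.320000=1.3867
k=3 load: inc=0.320000, refl=0.320000·-0.333333=-0.1067; V=1.066667+0.320000+-0.106667=1.2800
k=4 src: inc=-0.106667, refl=-0.106667·-0.600000=0.0640; V=1.386667+-0.106667+0.064000=1.3440
k=5 load: inc=0.064000, refl=0.064000·-0.333333=-0.0213; V=1.280000+0.064000+-0.021333=1.3227
k=6 src: inc=-0.021333, refl=-0.021333·-0.600000=0.0128; V=1.344000+-0.021333+0.012800=1.3355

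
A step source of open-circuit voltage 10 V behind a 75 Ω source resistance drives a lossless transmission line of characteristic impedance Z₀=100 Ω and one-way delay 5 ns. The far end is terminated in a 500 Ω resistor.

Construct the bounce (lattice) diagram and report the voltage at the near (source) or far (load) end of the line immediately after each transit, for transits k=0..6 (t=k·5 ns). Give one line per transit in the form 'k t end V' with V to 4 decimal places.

0 0 source 5.7143
1 5 load 9.5238
2 10 source 8.9796
3 15 load 8.6168
4 20 source 8.6686
5 25 load 8.7032
6 30 source 8.6982

Γ_L=0.666667, Γ_S=-0.142857; launch V₁=10·100/175=5.714286
k=0 src: V=5.7143
k=1 load: inc=5.714286, refl=5.714286·0.666667=3.8095; V=0.000000+5.714286+3.809524=9.5238
k=2 src: inc=3.809524, refl=3.809524·-0.142857=-0.5442; V=5.714286+3.809524+-0.544218=8.9796
k=3 load: inc=-0.544218, refl=-0.544218·0.666667=-0.3628; V=9.523810+-0.544218+-0.362812=8.6168
k=4 src: inc=-0.362812, refl=-0.362812·-0.142857=0.0518; V=8.979592+-0.362812+0.051830=8.6686
k=5 load: inc=0.051830, refl=0.051830·0.666667=0.0346; V=8.616780+0.051830+0.034554=8.7032
k=6 src: inc=0.034554, refl=0.034554·-0.142857=-0.0049; V=8.668610+0.034554+-0.004936=8.6982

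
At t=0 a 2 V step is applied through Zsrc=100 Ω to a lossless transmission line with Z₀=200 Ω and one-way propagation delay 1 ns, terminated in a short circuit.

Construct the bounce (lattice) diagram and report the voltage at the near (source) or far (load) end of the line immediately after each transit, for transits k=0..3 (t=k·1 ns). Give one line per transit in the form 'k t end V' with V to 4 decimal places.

Γ_L=-1.000000, Γ_S=-0.333333; launch V₁=2·200/300=1.333333
k=0 src: V=1.3333
k=1 load: inc=1.333333, refl=1.333333·-1.000000=-1.3333; V=0.000000+1.333333+-1.333333=0.0000
k=2 src: inc=-1.333333, refl=-1.333333·-0.333333=0.4444; V=1.333333+-1.333333+0.444444=0.4444
k=3 load: inc=0.444444, refl=0.444444·-1.000000=-0.4444; V=0.000000+0.444444+-0.444444=0.0000

0 0 source 1.3333
1 1 load 0.0000
2 2 source 0.4444
3 3 load 0.0000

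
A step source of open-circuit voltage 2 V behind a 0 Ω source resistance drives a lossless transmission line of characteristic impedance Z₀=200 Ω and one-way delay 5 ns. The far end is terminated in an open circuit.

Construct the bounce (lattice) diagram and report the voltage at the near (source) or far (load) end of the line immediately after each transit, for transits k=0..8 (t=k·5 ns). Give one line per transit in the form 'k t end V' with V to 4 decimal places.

Γ_L=1.000000, Γ_S=-1.000000; launch V₁=2·200/200=2.000000
k=0 src: V=2.0000
k=1 load: inc=2.000000, refl=2.000000·1.000000=2.0000; V=0.000000+2.000000+2.000000=4.0000
k=2 src: inc=2.000000, refl=2.000000·-1.000000=-2.0000; V=2.000000+2.000000+-2.000000=2.0000
k=3 load: inc=-2.000000, refl=-2.000000·1.000000=-2.0000; V=4.000000+-2.000000+-2.000000=0.0000
k=4 src: inc=-2.000000, refl=-2.000000·-1.000000=2.0000; V=2.000000+-2.000000+2.000000=2.0000
k=5 load: inc=2.000000, refl=2.000000·1.000000=2.0000; V=0.000000+2.000000+2.000000=4.0000
k=6 src: inc=2.000000, refl=2.000000·-1.000000=-2.0000; V=2.000000+2.000000+-2.000000=2.0000
k=7 load: inc=-2.000000, refl=-2.000000·1.000000=-2.0000; V=4.000000+-2.000000+-2.000000=0.0000
k=8 src: inc=-2.000000, refl=-2.000000·-1.000000=2.0000; V=2.000000+-2.000000+2.000000=2.0000

0 0 source 2.0000
1 5 load 4.0000
2 10 source 2.0000
3 15 load 0.0000
4 20 source 2.0000
5 25 load 4.0000
6 30 source 2.0000
7 35 load 0.0000
8 40 source 2.0000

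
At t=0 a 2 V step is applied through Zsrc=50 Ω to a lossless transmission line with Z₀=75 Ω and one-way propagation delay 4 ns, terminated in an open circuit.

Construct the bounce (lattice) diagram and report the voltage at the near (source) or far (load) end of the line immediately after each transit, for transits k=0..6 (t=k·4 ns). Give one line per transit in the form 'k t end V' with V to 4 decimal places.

0 0 source 1.2000
1 4 load 2.4000
2 8 source 2.1600
3 12 load 1.9200
4 16 source 1.9680
5 20 load 2.0160
6 24 source 2.0064

Γ_L=1.000000, Γ_S=-0.200000; launch V₁=2·75/125=1.200000
k=0 src: V=1.2000
k=1 load: inc=1.200000, refl=1.200000·1.000000=1.2000; V=0.000000+1.200000+1.200000=2.4000
k=2 src: inc=1.200000, refl=1.200000·-0.200000=-0.2400; V=1.200000+1.200000+-0.240000=2.1600
k=3 load: inc=-0.240000, refl=-0.240000·1.000000=-0.2400; V=2.400000+-0.240000+-0.240000=1.9200
k=4 src: inc=-0.240000, refl=-0.240000·-0.200000=0.0480; V=2.160000+-0.240000+0.048000=1.9680
k=5 load: inc=0.048000, refl=0.048000·1.000000=0.0480; V=1.920000+0.048000+0.048000=2.0160
k=6 src: inc=0.048000, refl=0.048000·-0.200000=-0.0096; V=1.968000+0.048000+-0.009600=2.0064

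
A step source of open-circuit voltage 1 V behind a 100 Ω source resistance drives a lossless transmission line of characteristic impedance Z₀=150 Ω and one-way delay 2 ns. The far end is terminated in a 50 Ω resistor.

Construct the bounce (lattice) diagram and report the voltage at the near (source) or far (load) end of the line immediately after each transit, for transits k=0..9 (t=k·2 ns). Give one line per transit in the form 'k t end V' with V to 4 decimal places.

0 0 source 0.6000
1 2 load 0.3000
2 4 source 0.3600
3 6 load 0.3300
4 8 source 0.3360
5 10 load 0.3330
6 12 source 0.3336
7 14 load 0.3333
8 16 source 0.3334
9 18 load 0.3333

Γ_L=-0.500000, Γ_S=-0.200000; launch V₁=1·150/250=0.600000
k=0 src: V=0.6000
k=1 load: inc=0.600000, refl=0.600000·-0.500000=-0.3000; V=0.000000+0.600000+-0.300000=0.3000
k=2 src: inc=-0.300000, refl=-0.300000·-0.200000=0.0600; V=0.600000+-0.300000+0.060000=0.3600
k=3 load: inc=0.060000, refl=0.060000·-0.500000=-0.0300; V=0.300000+0.060000+-0.030000=0.3300
k=4 src: inc=-0.030000, refl=-0.030000·-0.200000=0.0060; V=0.360000+-0.030000+0.006000=0.3360
k=5 load: inc=0.006000, refl=0.006000·-0.500000=-0.0030; V=0.330000+0.006000+-0.003000=0.3330
k=6 src: inc=-0.003000, refl=-0.003000·-0.200000=0.0006; V=0.336000+-0.003000+0.000600=0.3336
k=7 load: inc=0.000600, refl=0.000600·-0.500000=-0.0003; V=0.333000+0.000600+-0.000300=0.3333
k=8 src: inc=-0.000300, refl=-0.000300·-0.200000=0.0001; V=0.333600+-0.000300+0.000060=0.3334
k=9 load: inc=0.000060, refl=0.000060·-0.500000=-0.0000; V=0.333300+0.000060+-0.000030=0.3333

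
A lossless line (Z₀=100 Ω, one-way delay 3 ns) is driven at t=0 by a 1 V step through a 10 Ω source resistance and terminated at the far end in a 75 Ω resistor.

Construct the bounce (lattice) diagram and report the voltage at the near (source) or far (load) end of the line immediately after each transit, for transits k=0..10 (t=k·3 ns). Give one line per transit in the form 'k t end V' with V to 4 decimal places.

0 0 source 0.9091
1 3 load 0.7792
2 6 source 0.8855
3 9 load 0.8703
4 12 source 0.8827
5 15 load 0.8809
6 18 source 0.8824
7 21 load 0.8822
8 24 source 0.8824
9 27 load 0.8823
10 30 source 0.8824

Γ_L=-0.142857, Γ_S=-0.818182; launch V₁=1·100/110=0.909091
k=0 src: V=0.9091
k=1 load: inc=0.909091, refl=0.909091·-0.142857=-0.1299; V=0.000000+0.909091+-0.129870=0.7792
k=2 src: inc=-0.129870, refl=-0.129870·-0.818182=0.1063; V=0.909091+-0.129870+0.106257=0.8855
k=3 load: inc=0.106257, refl=0.106257·-0.142857=-0.0152; V=0.779221+0.106257+-0.015180=0.8703
k=4 src: inc=-0.015180, refl=-0.015180·-0.818182=0.0124; V=0.885478+-0.015180+0.012420=0.8827
k=5 load: inc=0.012420, refl=0.012420·-0.142857=-0.0018; V=0.870299+0.012420+-0.001774=0.8809
k=6 src: inc=-0.001774, refl=-0.001774·-0.818182=0.0015; V=0.882718+-0.001774+0.001452=0.8824
k=7 load: inc=0.001452, refl=0.001452·-0.142857=-0.0002; V=0.880944+0.001452+-0.000207=0.8822
k=8 src: inc=-0.000207, refl=-0.000207·-0.818182=0.0002; V=0.882396+-0.000207+0.000170=0.8824
k=9 load: inc=0.000170, refl=0.000170·-0.142857=-0.0000; V=0.882188+0.000170+-0.000024=0.8823
k=10 src: inc=-0.000024, refl=-0.000024·-0.818182=0.0000; V=0.882358+-0.000024+0.000020=0.8824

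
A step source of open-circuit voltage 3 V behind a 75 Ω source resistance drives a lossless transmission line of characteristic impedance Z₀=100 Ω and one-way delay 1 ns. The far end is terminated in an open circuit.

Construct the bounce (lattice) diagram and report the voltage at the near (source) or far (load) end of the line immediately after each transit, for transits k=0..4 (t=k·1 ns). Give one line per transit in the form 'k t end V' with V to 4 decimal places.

Γ_L=1.000000, Γ_S=-0.142857; launch V₁=3·100/175=1.714286
k=0 src: V=1.7143
k=1 load: inc=1.714286, refl=1.714286·1.000000=1.7143; V=0.000000+1.714286+1.714286=3.4286
k=2 src: inc=1.714286, refl=1.714286·-0.142857=-0.2449; V=1.714286+1.714286+-0.244898=3.1837
k=3 load: inc=-0.244898, refl=-0.244898·1.000000=-0.2449; V=3.428571+-0.244898+-0.244898=2.9388
k=4 src: inc=-0.244898, refl=-0.244898·-0.142857=0.0350; V=3.183673+-0.244898+0.034985=2.9738

0 0 source 1.7143
1 1 load 3.4286
2 2 source 3.1837
3 3 load 2.9388
4 4 source 2.9738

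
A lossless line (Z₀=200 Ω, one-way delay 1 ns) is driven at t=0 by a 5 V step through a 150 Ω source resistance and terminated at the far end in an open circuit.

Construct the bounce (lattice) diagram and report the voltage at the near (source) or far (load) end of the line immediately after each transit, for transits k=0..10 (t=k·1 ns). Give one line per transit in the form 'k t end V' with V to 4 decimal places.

Γ_L=1.000000, Γ_S=-0.142857; launch V₁=5·200/350=2.857143
k=0 src: V=2.8571
k=1 load: inc=2.857143, refl=2.857143·1.000000=2.8571; V=0.000000+2.857143+2.857143=5.7143
k=2 src: inc=2.857143, refl=2.857143·-0.142857=-0.4082; V=2.857143+2.857143+-0.408163=5.3061
k=3 load: inc=-0.408163, refl=-0.408163·1.000000=-0.4082; V=5.714286+-0.408163+-0.408163=4.8980
k=4 src: inc=-0.408163, refl=-0.408163·-0.142857=0.0583; V=5.306122+-0.408163+0.058309=4.9563
k=5 load: inc=0.058309, refl=0.058309·1.000000=0.0583; V=4.897959+0.058309+0.058309=5.0146
k=6 src: inc=0.058309, refl=0.058309·-0.142857=-0.0083; V=4.956268+0.058309+-0.008330=5.0062
k=7 load: inc=-0.008330, refl=-0.008330·1.000000=-0.0083; V=5.014577+-0.008330+-0.008330=4.9979
k=8 src: inc=-0.008330, refl=-0.008330·-0.142857=0.0012; V=5.006247+-0.008330+0.001190=4.9991
k=9 load: inc=0.001190, refl=0.001190·1.000000=0.0012; V=4.997918+0.001190+0.001190=5.0003
k=10 src: inc=0.001190, refl=0.001190·-0.142857=-0.0002; V=4.999108+0.001190+-0.000170=5.0001

0 0 source 2.8571
1 1 load 5.7143
2 2 source 5.3061
3 3 load 4.8980
4 4 source 4.9563
5 5 load 5.0146
6 6 source 5.0062
7 7 load 4.9979
8 8 source 4.9991
9 9 load 5.0003
10 10 source 5.0001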